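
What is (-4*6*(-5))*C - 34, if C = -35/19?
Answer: -4846/19 ≈ -255.05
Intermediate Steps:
C = -35/19 (C = -35*1/19 = -35/19 ≈ -1.8421)
(-4*6*(-5))*C - 34 = (-4*6*(-5))*(-35/19) - 34 = -24*(-5)*(-35/19) - 34 = 120*(-35/19) - 34 = -4200/19 - 34 = -4846/19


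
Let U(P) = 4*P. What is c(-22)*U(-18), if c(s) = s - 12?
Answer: 2448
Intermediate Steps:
c(s) = -12 + s
c(-22)*U(-18) = (-12 - 22)*(4*(-18)) = -34*(-72) = 2448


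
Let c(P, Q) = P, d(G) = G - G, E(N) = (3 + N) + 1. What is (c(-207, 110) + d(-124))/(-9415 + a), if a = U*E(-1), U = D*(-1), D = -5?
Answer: 207/9400 ≈ 0.022021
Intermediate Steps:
E(N) = 4 + N
d(G) = 0
U = 5 (U = -5*(-1) = 5)
a = 15 (a = 5*(4 - 1) = 5*3 = 15)
(c(-207, 110) + d(-124))/(-9415 + a) = (-207 + 0)/(-9415 + 15) = -207/(-9400) = -207*(-1/9400) = 207/9400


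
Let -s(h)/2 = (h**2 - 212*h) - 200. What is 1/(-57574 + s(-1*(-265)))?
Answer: -1/85264 ≈ -1.1728e-5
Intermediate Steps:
s(h) = 400 - 2*h**2 + 424*h (s(h) = -2*((h**2 - 212*h) - 200) = -2*(-200 + h**2 - 212*h) = 400 - 2*h**2 + 424*h)
1/(-57574 + s(-1*(-265))) = 1/(-57574 + (400 - 2*(-1*(-265))**2 + 424*(-1*(-265)))) = 1/(-57574 + (400 - 2*265**2 + 424*265)) = 1/(-57574 + (400 - 2*70225 + 112360)) = 1/(-57574 + (400 - 140450 + 112360)) = 1/(-57574 - 27690) = 1/(-85264) = -1/85264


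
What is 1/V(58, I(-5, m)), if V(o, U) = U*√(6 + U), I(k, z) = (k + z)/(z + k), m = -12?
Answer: √7/7 ≈ 0.37796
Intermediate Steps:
I(k, z) = 1 (I(k, z) = (k + z)/(k + z) = 1)
1/V(58, I(-5, m)) = 1/(1*√(6 + 1)) = 1/(1*√7) = 1/(√7) = √7/7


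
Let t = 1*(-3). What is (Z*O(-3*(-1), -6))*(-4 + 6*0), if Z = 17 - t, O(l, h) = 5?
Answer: -400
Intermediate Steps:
t = -3
Z = 20 (Z = 17 - 1*(-3) = 17 + 3 = 20)
(Z*O(-3*(-1), -6))*(-4 + 6*0) = (20*5)*(-4 + 6*0) = 100*(-4 + 0) = 100*(-4) = -400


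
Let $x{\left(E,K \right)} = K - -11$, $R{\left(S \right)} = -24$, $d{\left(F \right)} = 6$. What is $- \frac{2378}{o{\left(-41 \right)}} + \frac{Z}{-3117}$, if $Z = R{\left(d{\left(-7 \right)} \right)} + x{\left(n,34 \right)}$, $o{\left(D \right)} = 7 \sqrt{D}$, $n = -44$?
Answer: $- \frac{7}{1039} + \frac{58 i \sqrt{41}}{7} \approx -0.0067372 + 53.054 i$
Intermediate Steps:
$x{\left(E,K \right)} = 11 + K$ ($x{\left(E,K \right)} = K + 11 = 11 + K$)
$Z = 21$ ($Z = -24 + \left(11 + 34\right) = -24 + 45 = 21$)
$- \frac{2378}{o{\left(-41 \right)}} + \frac{Z}{-3117} = - \frac{2378}{7 \sqrt{-41}} + \frac{21}{-3117} = - \frac{2378}{7 i \sqrt{41}} + 21 \left(- \frac{1}{3117}\right) = - \frac{2378}{7 i \sqrt{41}} - \frac{7}{1039} = - 2378 \left(- \frac{i \sqrt{41}}{287}\right) - \frac{7}{1039} = \frac{58 i \sqrt{41}}{7} - \frac{7}{1039} = - \frac{7}{1039} + \frac{58 i \sqrt{41}}{7}$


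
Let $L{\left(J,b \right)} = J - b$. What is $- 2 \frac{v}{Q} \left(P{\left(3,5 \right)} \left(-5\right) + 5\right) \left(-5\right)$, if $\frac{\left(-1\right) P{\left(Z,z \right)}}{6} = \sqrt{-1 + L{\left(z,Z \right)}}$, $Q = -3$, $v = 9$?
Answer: $-1050$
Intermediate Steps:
$P{\left(Z,z \right)} = - 6 \sqrt{-1 + z - Z}$ ($P{\left(Z,z \right)} = - 6 \sqrt{-1 - \left(Z - z\right)} = - 6 \sqrt{-1 + z - Z}$)
$- 2 \frac{v}{Q} \left(P{\left(3,5 \right)} \left(-5\right) + 5\right) \left(-5\right) = - 2 \frac{9}{-3} \left(- 6 \sqrt{-1 + 5 - 3} \left(-5\right) + 5\right) \left(-5\right) = - 2 \cdot 9 \left(- \frac{1}{3}\right) \left(- 6 \sqrt{-1 + 5 - 3} \left(-5\right) + 5\right) \left(-5\right) = \left(-2\right) \left(-3\right) \left(- 6 \sqrt{1} \left(-5\right) + 5\right) \left(-5\right) = 6 \left(\left(-6\right) 1 \left(-5\right) + 5\right) \left(-5\right) = 6 \left(\left(-6\right) \left(-5\right) + 5\right) \left(-5\right) = 6 \left(30 + 5\right) \left(-5\right) = 6 \cdot 35 \left(-5\right) = 6 \left(-175\right) = -1050$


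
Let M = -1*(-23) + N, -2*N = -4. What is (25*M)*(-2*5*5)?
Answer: -31250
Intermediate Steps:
N = 2 (N = -1/2*(-4) = 2)
M = 25 (M = -1*(-23) + 2 = 23 + 2 = 25)
(25*M)*(-2*5*5) = (25*25)*(-2*5*5) = 625*(-10*5) = 625*(-50) = -31250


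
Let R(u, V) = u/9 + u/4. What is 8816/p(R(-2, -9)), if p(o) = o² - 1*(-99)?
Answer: 2856384/32245 ≈ 88.584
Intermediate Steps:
R(u, V) = 13*u/36 (R(u, V) = u*(⅑) + u*(¼) = u/9 + u/4 = 13*u/36)
p(o) = 99 + o² (p(o) = o² + 99 = 99 + o²)
8816/p(R(-2, -9)) = 8816/(99 + ((13/36)*(-2))²) = 8816/(99 + (-13/18)²) = 8816/(99 + 169/324) = 8816/(32245/324) = 8816*(324/32245) = 2856384/32245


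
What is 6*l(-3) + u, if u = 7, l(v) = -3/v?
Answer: 13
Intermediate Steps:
6*l(-3) + u = 6*(-3/(-3)) + 7 = 6*(-3*(-1/3)) + 7 = 6*1 + 7 = 6 + 7 = 13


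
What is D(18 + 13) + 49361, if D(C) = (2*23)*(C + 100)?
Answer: 55387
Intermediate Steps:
D(C) = 4600 + 46*C (D(C) = 46*(100 + C) = 4600 + 46*C)
D(18 + 13) + 49361 = (4600 + 46*(18 + 13)) + 49361 = (4600 + 46*31) + 49361 = (4600 + 1426) + 49361 = 6026 + 49361 = 55387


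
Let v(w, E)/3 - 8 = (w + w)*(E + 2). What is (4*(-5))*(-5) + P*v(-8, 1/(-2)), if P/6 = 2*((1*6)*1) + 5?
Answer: -4796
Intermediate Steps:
v(w, E) = 24 + 6*w*(2 + E) (v(w, E) = 24 + 3*((w + w)*(E + 2)) = 24 + 3*((2*w)*(2 + E)) = 24 + 3*(2*w*(2 + E)) = 24 + 6*w*(2 + E))
P = 102 (P = 6*(2*((1*6)*1) + 5) = 6*(2*(6*1) + 5) = 6*(2*6 + 5) = 6*(12 + 5) = 6*17 = 102)
(4*(-5))*(-5) + P*v(-8, 1/(-2)) = (4*(-5))*(-5) + 102*(24 + 12*(-8) + 6*(-8)/(-2)) = -20*(-5) + 102*(24 - 96 + 6*(-½)*(-8)) = 100 + 102*(24 - 96 + 24) = 100 + 102*(-48) = 100 - 4896 = -4796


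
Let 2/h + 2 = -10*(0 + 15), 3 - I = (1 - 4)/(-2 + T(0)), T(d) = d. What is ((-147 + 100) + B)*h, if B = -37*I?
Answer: 205/152 ≈ 1.3487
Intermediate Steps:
I = 3/2 (I = 3 - (1 - 4)/(-2 + 0) = 3 - (-3)/(-2) = 3 - (-3)*(-1)/2 = 3 - 1*3/2 = 3 - 3/2 = 3/2 ≈ 1.5000)
h = -1/76 (h = 2/(-2 - 10*(0 + 15)) = 2/(-2 - 10*15) = 2/(-2 - 150) = 2/(-152) = 2*(-1/152) = -1/76 ≈ -0.013158)
B = -111/2 (B = -37*3/2 = -111/2 ≈ -55.500)
((-147 + 100) + B)*h = ((-147 + 100) - 111/2)*(-1/76) = (-47 - 111/2)*(-1/76) = -205/2*(-1/76) = 205/152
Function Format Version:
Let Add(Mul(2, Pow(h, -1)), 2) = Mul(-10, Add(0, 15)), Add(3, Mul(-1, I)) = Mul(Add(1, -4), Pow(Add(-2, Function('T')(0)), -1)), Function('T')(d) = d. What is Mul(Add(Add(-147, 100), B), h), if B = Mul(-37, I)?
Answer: Rational(205, 152) ≈ 1.3487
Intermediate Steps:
I = Rational(3, 2) (I = Add(3, Mul(-1, Mul(Add(1, -4), Pow(Add(-2, 0), -1)))) = Add(3, Mul(-1, Mul(-3, Pow(-2, -1)))) = Add(3, Mul(-1, Mul(-3, Rational(-1, 2)))) = Add(3, Mul(-1, Rational(3, 2))) = Add(3, Rational(-3, 2)) = Rational(3, 2) ≈ 1.5000)
h = Rational(-1, 76) (h = Mul(2, Pow(Add(-2, Mul(-10, Add(0, 15))), -1)) = Mul(2, Pow(Add(-2, Mul(-10, 15)), -1)) = Mul(2, Pow(Add(-2, -150), -1)) = Mul(2, Pow(-152, -1)) = Mul(2, Rational(-1, 152)) = Rational(-1, 76) ≈ -0.013158)
B = Rational(-111, 2) (B = Mul(-37, Rational(3, 2)) = Rational(-111, 2) ≈ -55.500)
Mul(Add(Add(-147, 100), B), h) = Mul(Add(Add(-147, 100), Rational(-111, 2)), Rational(-1, 76)) = Mul(Add(-47, Rational(-111, 2)), Rational(-1, 76)) = Mul(Rational(-205, 2), Rational(-1, 76)) = Rational(205, 152)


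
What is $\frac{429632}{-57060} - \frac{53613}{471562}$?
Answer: $- \frac{7344902963}{960975990} \approx -7.6432$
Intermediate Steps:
$\frac{429632}{-57060} - \frac{53613}{471562} = 429632 \left(- \frac{1}{57060}\right) - \frac{7659}{67366} = - \frac{107408}{14265} - \frac{7659}{67366} = - \frac{7344902963}{960975990}$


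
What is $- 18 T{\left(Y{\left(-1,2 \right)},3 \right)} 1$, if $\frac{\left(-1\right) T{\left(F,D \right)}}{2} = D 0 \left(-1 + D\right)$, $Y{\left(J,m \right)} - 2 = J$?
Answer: $0$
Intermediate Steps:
$Y{\left(J,m \right)} = 2 + J$
$T{\left(F,D \right)} = 0$ ($T{\left(F,D \right)} = - 2 D 0 \left(-1 + D\right) = - 2 \cdot 0 \left(-1 + D\right) = \left(-2\right) 0 = 0$)
$- 18 T{\left(Y{\left(-1,2 \right)},3 \right)} 1 = \left(-18\right) 0 \cdot 1 = 0 \cdot 1 = 0$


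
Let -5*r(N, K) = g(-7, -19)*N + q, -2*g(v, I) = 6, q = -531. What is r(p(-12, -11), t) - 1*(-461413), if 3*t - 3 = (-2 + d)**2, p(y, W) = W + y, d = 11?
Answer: 2307527/5 ≈ 4.6151e+5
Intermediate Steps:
g(v, I) = -3 (g(v, I) = -1/2*6 = -3)
t = 28 (t = 1 + (-2 + 11)**2/3 = 1 + (1/3)*9**2 = 1 + (1/3)*81 = 1 + 27 = 28)
r(N, K) = 531/5 + 3*N/5 (r(N, K) = -(-3*N - 531)/5 = -(-531 - 3*N)/5 = 531/5 + 3*N/5)
r(p(-12, -11), t) - 1*(-461413) = (531/5 + 3*(-11 - 12)/5) - 1*(-461413) = (531/5 + (3/5)*(-23)) + 461413 = (531/5 - 69/5) + 461413 = 462/5 + 461413 = 2307527/5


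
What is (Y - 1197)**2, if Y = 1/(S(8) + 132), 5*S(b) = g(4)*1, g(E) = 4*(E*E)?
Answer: 751035424129/524176 ≈ 1.4328e+6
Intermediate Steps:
g(E) = 4*E**2
S(b) = 64/5 (S(b) = ((4*4**2)*1)/5 = ((4*16)*1)/5 = (64*1)/5 = (1/5)*64 = 64/5)
Y = 5/724 (Y = 1/(64/5 + 132) = 1/(724/5) = 5/724 ≈ 0.0069061)
(Y - 1197)**2 = (5/724 - 1197)**2 = (-866623/724)**2 = 751035424129/524176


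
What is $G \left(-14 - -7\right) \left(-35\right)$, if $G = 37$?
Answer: $9065$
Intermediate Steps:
$G \left(-14 - -7\right) \left(-35\right) = 37 \left(-14 - -7\right) \left(-35\right) = 37 \left(-14 + 7\right) \left(-35\right) = 37 \left(-7\right) \left(-35\right) = \left(-259\right) \left(-35\right) = 9065$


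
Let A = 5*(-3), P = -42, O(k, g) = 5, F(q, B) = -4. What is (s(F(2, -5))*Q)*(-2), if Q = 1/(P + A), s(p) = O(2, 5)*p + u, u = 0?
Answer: -40/57 ≈ -0.70175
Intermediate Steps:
A = -15
s(p) = 5*p (s(p) = 5*p + 0 = 5*p)
Q = -1/57 (Q = 1/(-42 - 15) = 1/(-57) = -1/57 ≈ -0.017544)
(s(F(2, -5))*Q)*(-2) = ((5*(-4))*(-1/57))*(-2) = -20*(-1/57)*(-2) = (20/57)*(-2) = -40/57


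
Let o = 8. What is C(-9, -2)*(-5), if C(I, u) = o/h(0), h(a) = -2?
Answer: 20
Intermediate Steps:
C(I, u) = -4 (C(I, u) = 8/(-2) = 8*(-½) = -4)
C(-9, -2)*(-5) = -4*(-5) = 20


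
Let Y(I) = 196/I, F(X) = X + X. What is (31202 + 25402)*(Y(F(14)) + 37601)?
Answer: 2128763232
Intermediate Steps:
F(X) = 2*X
(31202 + 25402)*(Y(F(14)) + 37601) = (31202 + 25402)*(196/((2*14)) + 37601) = 56604*(196/28 + 37601) = 56604*(196*(1/28) + 37601) = 56604*(7 + 37601) = 56604*37608 = 2128763232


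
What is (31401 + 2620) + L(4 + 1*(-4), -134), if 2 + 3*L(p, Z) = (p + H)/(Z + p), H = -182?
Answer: 6838178/201 ≈ 34021.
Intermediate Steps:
L(p, Z) = -⅔ + (-182 + p)/(3*(Z + p)) (L(p, Z) = -⅔ + ((p - 182)/(Z + p))/3 = -⅔ + ((-182 + p)/(Z + p))/3 = -⅔ + (-182 + p)/(3*(Z + p)))
(31401 + 2620) + L(4 + 1*(-4), -134) = (31401 + 2620) + (-182 - (4 + 1*(-4)) - 2*(-134))/(3*(-134 + (4 + 1*(-4)))) = 34021 + (-182 - (4 - 4) + 268)/(3*(-134 + (4 - 4))) = 34021 + (-182 - 1*0 + 268)/(3*(-134 + 0)) = 34021 + (⅓)*(-182 + 0 + 268)/(-134) = 34021 + (⅓)*(-1/134)*86 = 34021 - 43/201 = 6838178/201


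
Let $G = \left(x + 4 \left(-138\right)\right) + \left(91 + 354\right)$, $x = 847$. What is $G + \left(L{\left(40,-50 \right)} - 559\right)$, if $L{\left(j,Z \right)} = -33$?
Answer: $148$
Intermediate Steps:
$G = 740$ ($G = \left(847 + 4 \left(-138\right)\right) + \left(91 + 354\right) = \left(847 - 552\right) + 445 = 295 + 445 = 740$)
$G + \left(L{\left(40,-50 \right)} - 559\right) = 740 - 592 = 148$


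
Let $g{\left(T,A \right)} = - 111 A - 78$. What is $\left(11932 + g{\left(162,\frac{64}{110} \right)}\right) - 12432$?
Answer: $- \frac{35342}{55} \approx -642.58$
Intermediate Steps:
$g{\left(T,A \right)} = -78 - 111 A$
$\left(11932 + g{\left(162,\frac{64}{110} \right)}\right) - 12432 = \left(11932 - \left(78 + 111 \cdot \frac{64}{110}\right)\right) - 12432 = \left(11932 - \left(78 + 111 \cdot 64 \cdot \frac{1}{110}\right)\right) - 12432 = \left(11932 - \frac{7842}{55}\right) - 12432 = \frac{648418}{55} - 12432 = - \frac{35342}{55}$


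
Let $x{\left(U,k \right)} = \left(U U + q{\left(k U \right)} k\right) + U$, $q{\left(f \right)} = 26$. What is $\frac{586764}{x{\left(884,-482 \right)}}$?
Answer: $\frac{146691}{192452} \approx 0.76222$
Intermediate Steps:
$x{\left(U,k \right)} = U + U^{2} + 26 k$ ($x{\left(U,k \right)} = \left(U U + 26 k\right) + U = \left(U^{2} + 26 k\right) + U = U + U^{2} + 26 k$)
$\frac{586764}{x{\left(884,-482 \right)}} = \frac{586764}{884 + 884^{2} + 26 \left(-482\right)} = \frac{586764}{884 + 781456 - 12532} = \frac{586764}{769808} = 586764 \cdot \frac{1}{769808} = \frac{146691}{192452}$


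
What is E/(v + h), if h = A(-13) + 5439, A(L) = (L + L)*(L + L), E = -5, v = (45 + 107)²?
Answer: -5/29219 ≈ -0.00017112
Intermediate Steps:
v = 23104 (v = 152² = 23104)
A(L) = 4*L² (A(L) = (2*L)*(2*L) = 4*L²)
h = 6115 (h = 4*(-13)² + 5439 = 4*169 + 5439 = 676 + 5439 = 6115)
E/(v + h) = -5/(23104 + 6115) = -5/29219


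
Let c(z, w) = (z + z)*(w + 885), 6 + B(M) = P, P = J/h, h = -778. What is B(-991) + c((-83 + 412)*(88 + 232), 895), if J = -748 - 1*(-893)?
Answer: 291591905587/778 ≈ 3.7480e+8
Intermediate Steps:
J = 145 (J = -748 + 893 = 145)
P = -145/778 (P = 145/(-778) = 145*(-1/778) = -145/778 ≈ -0.18638)
B(M) = -4813/778 (B(M) = -6 - 145/778 = -4813/778)
c(z, w) = 2*z*(885 + w) (c(z, w) = (2*z)*(885 + w) = 2*z*(885 + w))
B(-991) + c((-83 + 412)*(88 + 232), 895) = -4813/778 + 2*((-83 + 412)*(88 + 232))*(885 + 895) = -4813/778 + 2*(329*320)*1780 = -4813/778 + 2*105280*1780 = -4813/778 + 374796800 = 291591905587/778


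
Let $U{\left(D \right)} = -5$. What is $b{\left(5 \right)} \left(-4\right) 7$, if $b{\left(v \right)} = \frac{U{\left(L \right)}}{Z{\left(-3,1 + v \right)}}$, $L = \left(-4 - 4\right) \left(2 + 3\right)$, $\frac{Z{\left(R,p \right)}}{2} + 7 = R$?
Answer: $-7$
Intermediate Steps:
$Z{\left(R,p \right)} = -14 + 2 R$
$L = -40$ ($L = \left(-8\right) 5 = -40$)
$b{\left(v \right)} = \frac{1}{4}$ ($b{\left(v \right)} = - \frac{5}{-14 + 2 \left(-3\right)} = - \frac{5}{-14 - 6} = - \frac{5}{-20} = \left(-5\right) \left(- \frac{1}{20}\right) = \frac{1}{4}$)
$b{\left(5 \right)} \left(-4\right) 7 = \frac{1}{4} \left(-4\right) 7 = \left(-1\right) 7 = -7$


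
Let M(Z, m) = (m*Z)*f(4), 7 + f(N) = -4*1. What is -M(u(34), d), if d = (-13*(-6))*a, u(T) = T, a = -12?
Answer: -350064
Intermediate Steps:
d = -936 (d = -13*(-6)*(-12) = 78*(-12) = -936)
f(N) = -11 (f(N) = -7 - 4*1 = -7 - 4 = -11)
M(Z, m) = -11*Z*m (M(Z, m) = (m*Z)*(-11) = (Z*m)*(-11) = -11*Z*m)
-M(u(34), d) = -(-11)*34*(-936) = -1*350064 = -350064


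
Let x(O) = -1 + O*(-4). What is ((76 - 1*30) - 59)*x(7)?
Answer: 377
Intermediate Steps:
x(O) = -1 - 4*O
((76 - 1*30) - 59)*x(7) = ((76 - 1*30) - 59)*(-1 - 4*7) = ((76 - 30) - 59)*(-1 - 28) = (46 - 59)*(-29) = -13*(-29) = 377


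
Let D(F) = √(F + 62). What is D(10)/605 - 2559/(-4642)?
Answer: 2559/4642 + 6*√2/605 ≈ 0.56530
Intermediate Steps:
D(F) = √(62 + F)
D(10)/605 - 2559/(-4642) = √(62 + 10)/605 - 2559/(-4642) = √72*(1/605) - 2559*(-1/4642) = (6*√2)*(1/605) + 2559/4642 = 6*√2/605 + 2559/4642 = 2559/4642 + 6*√2/605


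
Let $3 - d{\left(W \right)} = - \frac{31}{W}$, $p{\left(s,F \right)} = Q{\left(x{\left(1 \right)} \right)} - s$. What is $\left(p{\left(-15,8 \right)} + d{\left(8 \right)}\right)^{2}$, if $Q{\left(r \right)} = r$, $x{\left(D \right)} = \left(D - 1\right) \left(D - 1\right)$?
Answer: $\frac{30625}{64} \approx 478.52$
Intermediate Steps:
$x{\left(D \right)} = \left(-1 + D\right)^{2}$ ($x{\left(D \right)} = \left(-1 + D\right) \left(-1 + D\right) = \left(-1 + D\right)^{2}$)
$p{\left(s,F \right)} = - s$ ($p{\left(s,F \right)} = \left(-1 + 1\right)^{2} - s = 0^{2} - s = 0 - s = - s$)
$d{\left(W \right)} = 3 + \frac{31}{W}$ ($d{\left(W \right)} = 3 - - \frac{31}{W} = 3 + \frac{31}{W}$)
$\left(p{\left(-15,8 \right)} + d{\left(8 \right)}\right)^{2} = \left(\left(-1\right) \left(-15\right) + \left(3 + \frac{31}{8}\right)\right)^{2} = \left(15 + \left(3 + 31 \cdot \frac{1}{8}\right)\right)^{2} = \left(15 + \left(3 + \frac{31}{8}\right)\right)^{2} = \left(15 + \frac{55}{8}\right)^{2} = \left(\frac{175}{8}\right)^{2} = \frac{30625}{64}$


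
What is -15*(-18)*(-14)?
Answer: -3780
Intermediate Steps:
-15*(-18)*(-14) = 270*(-14) = -3780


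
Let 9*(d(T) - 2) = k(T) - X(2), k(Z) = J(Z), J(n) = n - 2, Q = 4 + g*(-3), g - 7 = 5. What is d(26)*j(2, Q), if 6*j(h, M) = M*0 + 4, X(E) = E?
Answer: 80/27 ≈ 2.9630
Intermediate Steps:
g = 12 (g = 7 + 5 = 12)
Q = -32 (Q = 4 + 12*(-3) = 4 - 36 = -32)
J(n) = -2 + n
k(Z) = -2 + Z
d(T) = 14/9 + T/9 (d(T) = 2 + ((-2 + T) - 1*2)/9 = 2 + ((-2 + T) - 2)/9 = 2 + (-4 + T)/9 = 2 + (-4/9 + T/9) = 14/9 + T/9)
j(h, M) = 2/3 (j(h, M) = (M*0 + 4)/6 = (0 + 4)/6 = (1/6)*4 = 2/3)
d(26)*j(2, Q) = (14/9 + (1/9)*26)*(2/3) = (14/9 + 26/9)*(2/3) = (40/9)*(2/3) = 80/27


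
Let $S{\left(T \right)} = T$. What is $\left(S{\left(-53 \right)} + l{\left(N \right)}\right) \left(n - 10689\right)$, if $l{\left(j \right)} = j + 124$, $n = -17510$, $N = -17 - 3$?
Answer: $-1438149$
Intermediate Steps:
$N = -20$ ($N = -17 - 3 = -20$)
$l{\left(j \right)} = 124 + j$
$\left(S{\left(-53 \right)} + l{\left(N \right)}\right) \left(n - 10689\right) = \left(-53 + \left(124 - 20\right)\right) \left(-17510 - 10689\right) = \left(-53 + 104\right) \left(-28199\right) = 51 \left(-28199\right) = -1438149$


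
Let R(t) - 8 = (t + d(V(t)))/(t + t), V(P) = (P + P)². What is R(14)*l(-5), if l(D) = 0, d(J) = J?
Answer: 0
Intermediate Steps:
V(P) = 4*P² (V(P) = (2*P)² = 4*P²)
R(t) = 8 + (t + 4*t²)/(2*t) (R(t) = 8 + (t + 4*t²)/(t + t) = 8 + (t + 4*t²)/((2*t)) = 8 + (t + 4*t²)*(1/(2*t)) = 8 + (t + 4*t²)/(2*t))
R(14)*l(-5) = (17/2 + 2*14)*0 = (17/2 + 28)*0 = (73/2)*0 = 0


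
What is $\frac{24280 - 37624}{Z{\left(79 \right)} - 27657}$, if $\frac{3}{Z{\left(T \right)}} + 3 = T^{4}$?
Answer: $\frac{173249946944}{359080769081} \approx 0.48248$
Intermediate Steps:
$Z{\left(T \right)} = \frac{3}{-3 + T^{4}}$
$\frac{24280 - 37624}{Z{\left(79 \right)} - 27657} = \frac{24280 - 37624}{\frac{3}{-3 + 79^{4}} - 27657} = - \frac{13344}{\frac{3}{-3 + 38950081} - 27657} = - \frac{13344}{\frac{3}{38950078} - 27657} = - \frac{13344}{- \frac{1077242307243}{38950078}} = \left(-13344\right) \left(- \frac{38950078}{1077242307243}\right) = \frac{173249946944}{359080769081}$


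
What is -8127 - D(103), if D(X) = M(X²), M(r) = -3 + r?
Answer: -18733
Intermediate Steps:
D(X) = -3 + X²
-8127 - D(103) = -8127 - (-3 + 103²) = -8127 - (-3 + 10609) = -8127 - 1*10606 = -8127 - 10606 = -18733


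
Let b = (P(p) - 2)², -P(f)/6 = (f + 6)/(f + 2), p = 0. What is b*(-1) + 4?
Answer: -396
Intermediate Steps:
P(f) = -6*(6 + f)/(2 + f) (P(f) = -6*(f + 6)/(f + 2) = -6*(6 + f)/(2 + f))
b = 400 (b = (6*(-6 - 1*0)/(2 + 0) - 2)² = (6*(-6 + 0)/2 - 2)² = (6*(½)*(-6) - 2)² = (-18 - 2)² = (-20)² = 400)
b*(-1) + 4 = 400*(-1) + 4 = -400 + 4 = -396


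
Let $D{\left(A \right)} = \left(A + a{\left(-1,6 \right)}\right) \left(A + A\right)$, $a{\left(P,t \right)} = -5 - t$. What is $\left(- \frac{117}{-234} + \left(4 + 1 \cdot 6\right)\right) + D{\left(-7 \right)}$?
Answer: $\frac{525}{2} \approx 262.5$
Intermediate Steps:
$D{\left(A \right)} = 2 A \left(-11 + A\right)$ ($D{\left(A \right)} = \left(A - 11\right) \left(A + A\right) = \left(A - 11\right) 2 A = \left(-11 + A\right) 2 A = 2 A \left(-11 + A\right)$)
$\left(- \frac{117}{-234} + \left(4 + 1 \cdot 6\right)\right) + D{\left(-7 \right)} = \left(- \frac{117}{-234} + \left(4 + 1 \cdot 6\right)\right) + 2 \left(-7\right) \left(-11 - 7\right) = \left(\left(-117\right) \left(- \frac{1}{234}\right) + \left(4 + 6\right)\right) + 2 \left(-7\right) \left(-18\right) = \left(\frac{1}{2} + 10\right) + 252 = \frac{21}{2} + 252 = \frac{525}{2}$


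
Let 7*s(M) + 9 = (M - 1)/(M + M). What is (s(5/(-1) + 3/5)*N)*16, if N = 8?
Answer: -11808/77 ≈ -153.35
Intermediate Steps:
s(M) = -9/7 + (-1 + M)/(14*M) (s(M) = -9/7 + ((M - 1)/(M + M))/7 = -9/7 + ((-1 + M)/((2*M)))/7 = -9/7 + ((-1 + M)*(1/(2*M)))/7 = -9/7 + ((-1 + M)/(2*M))/7 = -9/7 + (-1 + M)/(14*M))
(s(5/(-1) + 3/5)*N)*16 = (((-1 - 17*(5/(-1) + 3/5))/(14*(5/(-1) + 3/5)))*8)*16 = (((-1 - 17*(5*(-1) + 3*(⅕)))/(14*(5*(-1) + 3*(⅕))))*8)*16 = (((-1 - 17*(-5 + ⅗))/(14*(-5 + ⅗)))*8)*16 = (((-1 - 17*(-22/5))/(14*(-22/5)))*8)*16 = (((1/14)*(-5/22)*(-1 + 374/5))*8)*16 = (((1/14)*(-5/22)*(369/5))*8)*16 = -369/308*8*16 = -738/77*16 = -11808/77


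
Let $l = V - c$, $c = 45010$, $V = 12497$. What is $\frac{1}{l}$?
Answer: $- \frac{1}{32513} \approx -3.0757 \cdot 10^{-5}$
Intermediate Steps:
$l = -32513$ ($l = 12497 - 45010 = -32513$)
$\frac{1}{l} = \frac{1}{-32513} = - \frac{1}{32513}$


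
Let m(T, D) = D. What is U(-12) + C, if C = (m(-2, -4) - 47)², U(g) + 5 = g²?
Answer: 2740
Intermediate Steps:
U(g) = -5 + g²
C = 2601 (C = (-4 - 47)² = (-51)² = 2601)
U(-12) + C = (-5 + (-12)²) + 2601 = (-5 + 144) + 2601 = 139 + 2601 = 2740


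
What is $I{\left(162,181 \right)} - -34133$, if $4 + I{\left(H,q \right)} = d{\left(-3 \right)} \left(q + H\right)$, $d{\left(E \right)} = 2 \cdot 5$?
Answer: $37559$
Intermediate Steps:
$d{\left(E \right)} = 10$
$I{\left(H,q \right)} = -4 + 10 H + 10 q$ ($I{\left(H,q \right)} = -4 + 10 \left(q + H\right) = -4 + 10 \left(H + q\right) = -4 + \left(10 H + 10 q\right) = -4 + 10 H + 10 q$)
$I{\left(162,181 \right)} - -34133 = \left(-4 + 10 \cdot 162 + 10 \cdot 181\right) - -34133 = \left(-4 + 1620 + 1810\right) + 34133 = 3426 + 34133 = 37559$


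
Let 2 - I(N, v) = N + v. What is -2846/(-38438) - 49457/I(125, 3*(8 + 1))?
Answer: 950727533/2882850 ≈ 329.79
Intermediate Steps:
I(N, v) = 2 - N - v (I(N, v) = 2 - (N + v) = 2 + (-N - v) = 2 - N - v)
-2846/(-38438) - 49457/I(125, 3*(8 + 1)) = -2846/(-38438) - 49457/(2 - 1*125 - 3*(8 + 1)) = -2846*(-1/38438) - 49457/(2 - 125 - 3*9) = 1423/19219 - 49457/(2 - 125 - 1*27) = 1423/19219 - 49457/(2 - 125 - 27) = 1423/19219 - 49457/(-150) = 1423/19219 - 49457*(-1/150) = 1423/19219 + 49457/150 = 950727533/2882850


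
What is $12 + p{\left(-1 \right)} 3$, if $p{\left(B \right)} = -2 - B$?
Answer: $9$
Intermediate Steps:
$12 + p{\left(-1 \right)} 3 = 12 + \left(-2 - -1\right) 3 = 12 + \left(-2 + 1\right) 3 = 12 - 3 = 9$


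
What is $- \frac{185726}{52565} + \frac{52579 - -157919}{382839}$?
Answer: $- \frac{20012776248}{6707977345} \approx -2.9834$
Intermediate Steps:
$- \frac{185726}{52565} + \frac{52579 - -157919}{382839} = \left(-185726\right) \frac{1}{52565} + \left(52579 + 157919\right) \frac{1}{382839} = - \frac{185726}{52565} + 210498 \cdot \frac{1}{382839} = - \frac{185726}{52565} + \frac{70166}{127613} = - \frac{20012776248}{6707977345}$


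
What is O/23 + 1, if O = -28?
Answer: -5/23 ≈ -0.21739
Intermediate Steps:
O/23 + 1 = -28/23 + 1 = -5/23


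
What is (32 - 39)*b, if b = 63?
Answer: -441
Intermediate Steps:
(32 - 39)*b = (32 - 39)*63 = -7*63 = -441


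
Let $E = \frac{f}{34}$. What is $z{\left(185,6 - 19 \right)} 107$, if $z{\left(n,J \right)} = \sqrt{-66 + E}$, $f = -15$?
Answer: $\frac{321 i \sqrt{8534}}{34} \approx 872.17 i$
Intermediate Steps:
$E = - \frac{15}{34} \approx -0.44118$
$z{\left(n,J \right)} = \frac{3 i \sqrt{8534}}{34}$ ($z{\left(n,J \right)} = \sqrt{-66 - \frac{15}{34}} = \sqrt{- \frac{2259}{34}} = \frac{3 i \sqrt{8534}}{34}$)
$z{\left(185,6 - 19 \right)} 107 = \frac{3 i \sqrt{8534}}{34} \cdot 107 = \frac{321 i \sqrt{8534}}{34}$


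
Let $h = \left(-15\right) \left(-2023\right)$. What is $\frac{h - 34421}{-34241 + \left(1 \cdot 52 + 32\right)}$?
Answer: $\frac{4076}{34157} \approx 0.11933$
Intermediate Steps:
$h = 30345$
$\frac{h - 34421}{-34241 + \left(1 \cdot 52 + 32\right)} = \frac{30345 - 34421}{-34241 + \left(1 \cdot 52 + 32\right)} = - \frac{4076}{-34241 + \left(52 + 32\right)} = - \frac{4076}{-34241 + 84} = - \frac{4076}{-34157} = \left(-4076\right) \left(- \frac{1}{34157}\right) = \frac{4076}{34157}$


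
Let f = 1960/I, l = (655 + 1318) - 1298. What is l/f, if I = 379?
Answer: 51165/392 ≈ 130.52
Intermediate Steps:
l = 675 (l = 1973 - 1298 = 675)
f = 1960/379 ≈ 5.1715
l/f = 675/(1960/379) = 675*(379/1960) = 51165/392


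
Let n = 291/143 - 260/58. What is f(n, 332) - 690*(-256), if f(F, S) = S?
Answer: 176972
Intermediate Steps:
n = -10151/4147 (n = 291*(1/143) - 260*1/58 = 291/143 - 130/29 = -10151/4147 ≈ -2.4478)
f(n, 332) - 690*(-256) = 332 - 690*(-256) = 332 + 176640 = 176972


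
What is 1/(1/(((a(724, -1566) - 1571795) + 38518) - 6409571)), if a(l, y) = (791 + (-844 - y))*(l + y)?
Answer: -9216794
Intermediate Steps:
a(l, y) = (-53 - y)*(l + y)
1/(1/(((a(724, -1566) - 1571795) + 38518) - 6409571)) = 1/(1/((((-1*(-1566)**2 - 53*724 - 53*(-1566) - 1*724*(-1566)) - 1571795) + 38518) - 6409571)) = 1/(1/((((-1*2452356 - 38372 + 82998 + 1133784) - 1571795) + 38518) - 6409571)) = 1/(1/((((-2452356 - 38372 + 82998 + 1133784) - 1571795) + 38518) - 6409571)) = 1/(1/(((-1273946 - 1571795) + 38518) - 6409571)) = 1/(1/((-2845741 + 38518) - 6409571)) = 1/(1/(-2807223 - 6409571)) = 1/(1/(-9216794)) = 1/(-1/9216794) = -9216794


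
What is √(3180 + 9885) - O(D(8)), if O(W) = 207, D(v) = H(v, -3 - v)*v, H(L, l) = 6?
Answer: -207 + √13065 ≈ -92.698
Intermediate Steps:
D(v) = 6*v
√(3180 + 9885) - O(D(8)) = √(3180 + 9885) - 1*207 = √13065 - 207 = -207 + √13065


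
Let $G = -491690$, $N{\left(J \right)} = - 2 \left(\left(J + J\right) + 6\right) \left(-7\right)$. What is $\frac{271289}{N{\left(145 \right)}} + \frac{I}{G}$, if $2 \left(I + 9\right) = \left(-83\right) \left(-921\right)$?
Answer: $\frac{13323173581}{203756336} \approx 65.388$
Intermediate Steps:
$I = \frac{76425}{2}$ ($I = -9 + \frac{\left(-83\right) \left(-921\right)}{2} = -9 + \frac{1}{2} \cdot 76443 = -9 + \frac{76443}{2} = \frac{76425}{2} \approx 38213.0$)
$N{\left(J \right)} = 84 + 28 J$ ($N{\left(J \right)} = - 2 \left(2 J + 6\right) \left(-7\right) = - 2 \left(6 + 2 J\right) \left(-7\right) = \left(-12 - 4 J\right) \left(-7\right) = 84 + 28 J$)
$\frac{271289}{N{\left(145 \right)}} + \frac{I}{G} = \frac{271289}{84 + 28 \cdot 145} + \frac{76425}{2 \left(-491690\right)} = \frac{271289}{84 + 4060} + \frac{76425}{2} \left(- \frac{1}{491690}\right) = \frac{271289}{4144} - \frac{15285}{196676} = \frac{13323173581}{203756336}$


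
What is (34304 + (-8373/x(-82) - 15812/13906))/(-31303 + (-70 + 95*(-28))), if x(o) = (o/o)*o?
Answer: -19615857561/19403778818 ≈ -1.0109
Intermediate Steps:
x(o) = o (x(o) = 1*o = o)
(34304 + (-8373/x(-82) - 15812/13906))/(-31303 + (-70 + 95*(-28))) = (34304 + (-8373/(-82) - 15812/13906))/(-31303 + (-70 + 95*(-28))) = (34304 + (-8373*(-1/82) - 15812*1/13906))/(-31303 + (-70 - 2660)) = (34304 + (8373/82 - 7906/6953))/(-31303 - 2730) = (34304 + 57569177/570146)/(-34033) = (19615857561/570146)*(-1/34033) = -19615857561/19403778818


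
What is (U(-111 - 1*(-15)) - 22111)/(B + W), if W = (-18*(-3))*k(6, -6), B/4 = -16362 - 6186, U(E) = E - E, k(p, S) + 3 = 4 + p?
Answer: 22111/89814 ≈ 0.24619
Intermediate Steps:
k(p, S) = 1 + p (k(p, S) = -3 + (4 + p) = 1 + p)
U(E) = 0
B = -90192 (B = 4*(-16362 - 6186) = 4*(-22548) = -90192)
W = 378 (W = (-18*(-3))*(1 + 6) = 54*7 = 378)
(U(-111 - 1*(-15)) - 22111)/(B + W) = (0 - 22111)/(-90192 + 378) = -22111/(-89814) = -22111*(-1/89814) = 22111/89814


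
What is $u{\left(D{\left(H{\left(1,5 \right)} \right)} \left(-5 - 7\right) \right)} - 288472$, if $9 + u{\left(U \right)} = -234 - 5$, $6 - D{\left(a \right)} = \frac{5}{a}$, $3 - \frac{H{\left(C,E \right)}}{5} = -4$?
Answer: $-288720$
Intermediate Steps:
$H{\left(C,E \right)} = 35$ ($H{\left(C,E \right)} = 15 - -20 = 15 + 20 = 35$)
$D{\left(a \right)} = 6 - \frac{5}{a}$
$u{\left(U \right)} = -248$ ($u{\left(U \right)} = -9 - 239 = -248$)
$u{\left(D{\left(H{\left(1,5 \right)} \right)} \left(-5 - 7\right) \right)} - 288472 = -248 - 288472 = -288720$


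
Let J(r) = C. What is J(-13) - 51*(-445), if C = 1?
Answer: 22696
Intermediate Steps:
J(r) = 1
J(-13) - 51*(-445) = 1 - 51*(-445) = 1 + 22695 = 22696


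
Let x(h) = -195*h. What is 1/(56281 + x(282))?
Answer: 1/1291 ≈ 0.00077459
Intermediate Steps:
1/(56281 + x(282)) = 1/(56281 - 195*282) = 1/(56281 - 54990) = 1/1291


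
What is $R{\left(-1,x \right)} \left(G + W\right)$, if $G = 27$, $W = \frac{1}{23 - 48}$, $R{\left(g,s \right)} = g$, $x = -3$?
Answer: $- \frac{674}{25} \approx -26.96$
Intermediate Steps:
$W = - \frac{1}{25}$ ($W = \frac{1}{-25} = - \frac{1}{25} \approx -0.04$)
$R{\left(-1,x \right)} \left(G + W\right) = - (27 - \frac{1}{25}) = \left(-1\right) \frac{674}{25} = - \frac{674}{25}$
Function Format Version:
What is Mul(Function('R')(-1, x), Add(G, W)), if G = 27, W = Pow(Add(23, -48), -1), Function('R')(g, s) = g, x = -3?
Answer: Rational(-674, 25) ≈ -26.960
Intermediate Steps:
W = Rational(-1, 25) (W = Pow(-25, -1) = Rational(-1, 25) ≈ -0.040000)
Mul(Function('R')(-1, x), Add(G, W)) = Mul(-1, Add(27, Rational(-1, 25))) = Mul(-1, Rational(674, 25)) = Rational(-674, 25)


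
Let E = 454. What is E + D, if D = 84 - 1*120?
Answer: 418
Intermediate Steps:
D = -36 (D = 84 - 120 = -36)
E + D = 454 - 36 = 418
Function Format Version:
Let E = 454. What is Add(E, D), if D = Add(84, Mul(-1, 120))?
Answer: 418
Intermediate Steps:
D = -36 (D = Add(84, -120) = -36)
Add(E, D) = Add(454, -36) = 418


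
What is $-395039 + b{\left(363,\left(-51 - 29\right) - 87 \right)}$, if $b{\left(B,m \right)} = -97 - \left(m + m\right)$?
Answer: $-394802$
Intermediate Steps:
$b{\left(B,m \right)} = -97 - 2 m$
$-395039 + b{\left(363,\left(-51 - 29\right) - 87 \right)} = -395039 - \left(97 + 2 \left(\left(-51 - 29\right) - 87\right)\right) = -395039 - \left(97 + 2 \left(-80 - 87\right)\right) = -395039 - -237 = -395039 + \left(-97 + 334\right) = -395039 + 237 = -394802$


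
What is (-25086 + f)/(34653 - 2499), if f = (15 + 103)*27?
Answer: -3650/5359 ≈ -0.68110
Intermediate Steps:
f = 3186 (f = 118*27 = 3186)
(-25086 + f)/(34653 - 2499) = (-25086 + 3186)/(34653 - 2499) = -21900/32154 = -21900*1/32154 = -3650/5359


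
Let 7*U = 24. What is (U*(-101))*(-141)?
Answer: 341784/7 ≈ 48826.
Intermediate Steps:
U = 24/7 (U = (⅐)*24 = 24/7 ≈ 3.4286)
(U*(-101))*(-141) = ((24/7)*(-101))*(-141) = -2424/7*(-141) = 341784/7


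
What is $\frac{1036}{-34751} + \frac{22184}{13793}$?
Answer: $\frac{756626636}{479320543} \approx 1.5785$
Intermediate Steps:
$\frac{1036}{-34751} + \frac{22184}{13793} = 1036 \left(- \frac{1}{34751}\right) + 22184 \cdot \frac{1}{13793} = - \frac{1036}{34751} + \frac{22184}{13793} = \frac{756626636}{479320543}$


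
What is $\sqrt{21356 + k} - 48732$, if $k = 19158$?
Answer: $-48732 + \sqrt{40514} \approx -48531.0$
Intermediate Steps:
$\sqrt{21356 + k} - 48732 = \sqrt{21356 + 19158} - 48732 = \sqrt{40514} - 48732 = -48732 + \sqrt{40514}$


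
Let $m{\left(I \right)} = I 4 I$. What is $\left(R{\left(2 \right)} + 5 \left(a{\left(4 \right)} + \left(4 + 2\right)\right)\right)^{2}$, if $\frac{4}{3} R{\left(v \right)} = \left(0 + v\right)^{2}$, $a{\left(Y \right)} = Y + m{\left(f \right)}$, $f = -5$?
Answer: $305809$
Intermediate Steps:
$m{\left(I \right)} = 4 I^{2}$ ($m{\left(I \right)} = 4 I I = 4 I^{2}$)
$a{\left(Y \right)} = 100 + Y$ ($a{\left(Y \right)} = Y + 4 \left(-5\right)^{2} = Y + 4 \cdot 25 = Y + 100 = 100 + Y$)
$R{\left(v \right)} = \frac{3 v^{2}}{4}$ ($R{\left(v \right)} = \frac{3 \left(0 + v\right)^{2}}{4} = \frac{3 v^{2}}{4}$)
$\left(R{\left(2 \right)} + 5 \left(a{\left(4 \right)} + \left(4 + 2\right)\right)\right)^{2} = \left(\frac{3 \cdot 2^{2}}{4} + 5 \left(\left(100 + 4\right) + \left(4 + 2\right)\right)\right)^{2} = \left(\frac{3}{4} \cdot 4 + 5 \left(104 + 6\right)\right)^{2} = \left(3 + 5 \cdot 110\right)^{2} = \left(3 + 550\right)^{2} = 553^{2} = 305809$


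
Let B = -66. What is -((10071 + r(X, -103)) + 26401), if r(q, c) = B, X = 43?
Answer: -36406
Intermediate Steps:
r(q, c) = -66
-((10071 + r(X, -103)) + 26401) = -((10071 - 66) + 26401) = -(10005 + 26401) = -1*36406 = -36406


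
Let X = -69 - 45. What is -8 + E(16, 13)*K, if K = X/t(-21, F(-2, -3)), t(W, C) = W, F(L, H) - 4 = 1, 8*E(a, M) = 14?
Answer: 3/2 ≈ 1.5000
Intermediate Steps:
E(a, M) = 7/4 (E(a, M) = (⅛)*14 = 7/4)
F(L, H) = 5 (F(L, H) = 4 + 1 = 5)
X = -114
K = 38/7 (K = -114/(-21) = -114*(-1/21) = 38/7 ≈ 5.4286)
-8 + E(16, 13)*K = -8 + (7/4)*(38/7) = -8 + 19/2 = 3/2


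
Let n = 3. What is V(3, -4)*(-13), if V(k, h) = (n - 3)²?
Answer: 0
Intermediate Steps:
V(k, h) = 0 (V(k, h) = (3 - 3)² = 0² = 0)
V(3, -4)*(-13) = 0*(-13) = 0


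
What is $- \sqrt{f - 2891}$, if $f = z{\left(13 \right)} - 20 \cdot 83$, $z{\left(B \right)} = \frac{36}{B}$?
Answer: $- \frac{i \sqrt{768651}}{13} \approx - 67.441 i$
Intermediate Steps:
$f = - \frac{21544}{13}$ ($f = \frac{36}{13} - 20 \cdot 83 = 36 \cdot \frac{1}{13} - 1660 = \frac{36}{13} - 1660 = - \frac{21544}{13} \approx -1657.2$)
$- \sqrt{f - 2891} = - \sqrt{- \frac{21544}{13} - 2891} = - \sqrt{- \frac{59127}{13}} = - \frac{i \sqrt{768651}}{13}$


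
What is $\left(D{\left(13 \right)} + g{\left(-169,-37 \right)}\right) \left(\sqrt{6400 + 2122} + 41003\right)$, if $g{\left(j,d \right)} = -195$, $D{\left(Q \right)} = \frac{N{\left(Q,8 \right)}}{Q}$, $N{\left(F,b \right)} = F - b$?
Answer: $- \frac{103737590}{13} - \frac{2530 \sqrt{8522}}{13} \approx -7.9978 \cdot 10^{6}$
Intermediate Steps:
$D{\left(Q \right)} = \frac{-8 + Q}{Q}$ ($D{\left(Q \right)} = \frac{Q - 8}{Q} = \frac{-8 + Q}{Q}$)
$\left(D{\left(13 \right)} + g{\left(-169,-37 \right)}\right) \left(\sqrt{6400 + 2122} + 41003\right) = \left(\frac{-8 + 13}{13} - 195\right) \left(\sqrt{6400 + 2122} + 41003\right) = \left(\frac{1}{13} \cdot 5 - 195\right) \left(\sqrt{8522} + 41003\right) = \left(\frac{5}{13} - 195\right) \left(41003 + \sqrt{8522}\right) = - \frac{2530 \left(41003 + \sqrt{8522}\right)}{13} = - \frac{103737590}{13} - \frac{2530 \sqrt{8522}}{13}$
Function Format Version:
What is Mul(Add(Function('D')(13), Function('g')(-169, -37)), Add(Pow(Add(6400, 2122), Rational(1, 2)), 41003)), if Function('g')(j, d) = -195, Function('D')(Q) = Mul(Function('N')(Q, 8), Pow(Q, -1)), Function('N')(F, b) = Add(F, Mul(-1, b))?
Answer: Add(Rational(-103737590, 13), Mul(Rational(-2530, 13), Pow(8522, Rational(1, 2)))) ≈ -7.9978e+6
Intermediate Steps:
Function('D')(Q) = Mul(Pow(Q, -1), Add(-8, Q)) (Function('D')(Q) = Mul(Add(Q, Mul(-1, 8)), Pow(Q, -1)) = Mul(Add(Q, -8), Pow(Q, -1)) = Mul(Add(-8, Q), Pow(Q, -1)) = Mul(Pow(Q, -1), Add(-8, Q)))
Mul(Add(Function('D')(13), Function('g')(-169, -37)), Add(Pow(Add(6400, 2122), Rational(1, 2)), 41003)) = Mul(Add(Mul(Pow(13, -1), Add(-8, 13)), -195), Add(Pow(Add(6400, 2122), Rational(1, 2)), 41003)) = Mul(Add(Mul(Rational(1, 13), 5), -195), Add(Pow(8522, Rational(1, 2)), 41003)) = Mul(Add(Rational(5, 13), -195), Add(41003, Pow(8522, Rational(1, 2)))) = Mul(Rational(-2530, 13), Add(41003, Pow(8522, Rational(1, 2)))) = Add(Rational(-103737590, 13), Mul(Rational(-2530, 13), Pow(8522, Rational(1, 2))))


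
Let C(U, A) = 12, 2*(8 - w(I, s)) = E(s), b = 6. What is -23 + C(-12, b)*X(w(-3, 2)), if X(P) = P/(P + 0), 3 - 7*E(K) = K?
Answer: -11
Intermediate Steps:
E(K) = 3/7 - K/7
w(I, s) = 109/14 + s/14 (w(I, s) = 8 - (3/7 - s/7)/2 = 8 + (-3/14 + s/14) = 109/14 + s/14)
X(P) = 1 (X(P) = P/P = 1)
-23 + C(-12, b)*X(w(-3, 2)) = -23 + 12*1 = -23 + 12 = -11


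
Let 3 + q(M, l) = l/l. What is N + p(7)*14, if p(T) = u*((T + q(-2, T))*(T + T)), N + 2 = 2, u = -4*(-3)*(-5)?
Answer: -58800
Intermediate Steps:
u = -60 (u = 12*(-5) = -60)
N = 0 (N = -2 + 2 = 0)
q(M, l) = -2 (q(M, l) = -3 + l/l = -3 + 1 = -2)
p(T) = -120*T*(-2 + T) (p(T) = -60*(T - 2)*(T + T) = -60*(-2 + T)*2*T = -120*T*(-2 + T))
N + p(7)*14 = 0 + (120*7*(2 - 1*7))*14 = 0 + (120*7*(2 - 7))*14 = 0 + (120*7*(-5))*14 = 0 - 4200*14 = 0 - 58800 = -58800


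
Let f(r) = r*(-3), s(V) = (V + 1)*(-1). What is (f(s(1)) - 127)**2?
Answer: 14641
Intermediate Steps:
s(V) = -1 - V (s(V) = (1 + V)*(-1) = -1 - V)
f(r) = -3*r
(f(s(1)) - 127)**2 = (-3*(-1 - 1*1) - 127)**2 = (-3*(-1 - 1) - 127)**2 = (-3*(-2) - 127)**2 = (6 - 127)**2 = (-121)**2 = 14641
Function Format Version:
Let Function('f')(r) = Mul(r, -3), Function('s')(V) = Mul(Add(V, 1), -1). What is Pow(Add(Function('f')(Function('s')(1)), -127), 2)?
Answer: 14641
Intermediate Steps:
Function('s')(V) = Add(-1, Mul(-1, V)) (Function('s')(V) = Mul(Add(1, V), -1) = Add(-1, Mul(-1, V)))
Function('f')(r) = Mul(-3, r)
Pow(Add(Function('f')(Function('s')(1)), -127), 2) = Pow(Add(Mul(-3, Add(-1, Mul(-1, 1))), -127), 2) = Pow(Add(Mul(-3, Add(-1, -1)), -127), 2) = Pow(Add(Mul(-3, -2), -127), 2) = Pow(Add(6, -127), 2) = Pow(-121, 2) = 14641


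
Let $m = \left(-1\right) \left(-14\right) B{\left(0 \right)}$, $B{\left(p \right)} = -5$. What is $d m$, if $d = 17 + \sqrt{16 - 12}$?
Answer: $-1330$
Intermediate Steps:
$d = 19$ ($d = 17 + \sqrt{16 - 12} = 17 + \sqrt{4} = 17 + 2 = 19$)
$m = -70$ ($m = \left(-1\right) \left(-14\right) \left(-5\right) = 14 \left(-5\right) = -70$)
$d m = 19 \left(-70\right) = -1330$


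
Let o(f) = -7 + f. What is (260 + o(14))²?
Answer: 71289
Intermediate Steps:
(260 + o(14))² = (260 + (-7 + 14))² = (260 + 7)² = 267² = 71289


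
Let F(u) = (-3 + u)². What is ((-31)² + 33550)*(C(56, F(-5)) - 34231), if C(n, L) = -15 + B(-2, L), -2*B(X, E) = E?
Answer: -1182968058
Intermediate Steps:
B(X, E) = -E/2
C(n, L) = -15 - L/2
((-31)² + 33550)*(C(56, F(-5)) - 34231) = ((-31)² + 33550)*((-15 - (-3 - 5)²/2) - 34231) = (961 + 33550)*((-15 - ½*(-8)²) - 34231) = 34511*((-15 - ½*64) - 34231) = 34511*((-15 - 32) - 34231) = 34511*(-47 - 34231) = 34511*(-34278) = -1182968058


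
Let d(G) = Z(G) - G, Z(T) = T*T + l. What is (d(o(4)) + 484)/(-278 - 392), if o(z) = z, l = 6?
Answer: -251/335 ≈ -0.74925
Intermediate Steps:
Z(T) = 6 + T² (Z(T) = T*T + 6 = T² + 6 = 6 + T²)
d(G) = 6 + G² - G (d(G) = (6 + G²) - G = 6 + G² - G)
(d(o(4)) + 484)/(-278 - 392) = ((6 + 4² - 1*4) + 484)/(-278 - 392) = ((6 + 16 - 4) + 484)/(-670) = (18 + 484)*(-1/670) = 502*(-1/670) = -251/335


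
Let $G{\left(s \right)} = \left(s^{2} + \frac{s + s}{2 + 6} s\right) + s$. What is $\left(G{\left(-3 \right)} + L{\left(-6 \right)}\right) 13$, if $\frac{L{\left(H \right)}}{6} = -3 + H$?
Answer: $- \frac{2379}{4} \approx -594.75$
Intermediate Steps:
$L{\left(H \right)} = -18 + 6 H$ ($L{\left(H \right)} = 6 \left(-3 + H\right) = -18 + 6 H$)
$G{\left(s \right)} = s + \frac{5 s^{2}}{4}$ ($G{\left(s \right)} = \left(s^{2} + \frac{2 s}{8} s\right) + s = \left(s^{2} + 2 s \frac{1}{8} s\right) + s = \left(s^{2} + \frac{s}{4} s\right) + s = \left(s^{2} + \frac{s^{2}}{4}\right) + s = \frac{5 s^{2}}{4} + s = s + \frac{5 s^{2}}{4}$)
$\left(G{\left(-3 \right)} + L{\left(-6 \right)}\right) 13 = \left(\frac{1}{4} \left(-3\right) \left(4 + 5 \left(-3\right)\right) + \left(-18 + 6 \left(-6\right)\right)\right) 13 = \left(\frac{1}{4} \left(-3\right) \left(4 - 15\right) - 54\right) 13 = \left(\frac{1}{4} \left(-3\right) \left(-11\right) - 54\right) 13 = \left(\frac{33}{4} - 54\right) 13 = \left(- \frac{183}{4}\right) 13 = - \frac{2379}{4}$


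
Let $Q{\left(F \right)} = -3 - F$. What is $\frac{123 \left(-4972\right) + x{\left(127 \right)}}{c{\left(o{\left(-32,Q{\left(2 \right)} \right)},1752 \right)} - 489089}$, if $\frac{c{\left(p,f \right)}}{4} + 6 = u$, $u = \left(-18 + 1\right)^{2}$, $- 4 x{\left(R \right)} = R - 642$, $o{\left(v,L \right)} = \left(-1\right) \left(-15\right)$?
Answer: $\frac{2445709}{1951828} \approx 1.253$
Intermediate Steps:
$o{\left(v,L \right)} = 15$
$x{\left(R \right)} = \frac{321}{2} - \frac{R}{4}$ ($x{\left(R \right)} = - \frac{R - 642}{4} = - \frac{-642 + R}{4} = \frac{321}{2} - \frac{R}{4}$)
$u = 289$ ($u = \left(-17\right)^{2} = 289$)
$c{\left(p,f \right)} = 1132$ ($c{\left(p,f \right)} = -24 + 4 \cdot 289 = -24 + 1156 = 1132$)
$\frac{123 \left(-4972\right) + x{\left(127 \right)}}{c{\left(o{\left(-32,Q{\left(2 \right)} \right)},1752 \right)} - 489089} = \frac{123 \left(-4972\right) + \left(\frac{321}{2} - \frac{127}{4}\right)}{1132 - 489089} = \frac{-611556 + \left(\frac{321}{2} - \frac{127}{4}\right)}{-487957} = \left(-611556 + \frac{515}{4}\right) \left(- \frac{1}{487957}\right) = \left(- \frac{2445709}{4}\right) \left(- \frac{1}{487957}\right) = \frac{2445709}{1951828}$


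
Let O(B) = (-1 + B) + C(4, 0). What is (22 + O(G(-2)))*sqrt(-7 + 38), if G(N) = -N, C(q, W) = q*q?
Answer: 39*sqrt(31) ≈ 217.14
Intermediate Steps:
C(q, W) = q**2
O(B) = 15 + B (O(B) = (-1 + B) + 4**2 = (-1 + B) + 16 = 15 + B)
(22 + O(G(-2)))*sqrt(-7 + 38) = (22 + (15 - 1*(-2)))*sqrt(-7 + 38) = (22 + (15 + 2))*sqrt(31) = (22 + 17)*sqrt(31) = 39*sqrt(31)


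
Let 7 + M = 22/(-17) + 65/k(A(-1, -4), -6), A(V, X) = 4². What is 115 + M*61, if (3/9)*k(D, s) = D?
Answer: -251603/816 ≈ -308.34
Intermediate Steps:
A(V, X) = 16
k(D, s) = 3*D
M = -5663/816 (M = -7 + (22/(-17) + 65/((3*16))) = -7 + (22*(-1/17) + 65/48) = -7 + (-22/17 + 65*(1/48)) = -7 + (-22/17 + 65/48) = -7 + 49/816 = -5663/816 ≈ -6.9399)
115 + M*61 = 115 - 5663/816*61 = 115 - 345443/816 = -251603/816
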